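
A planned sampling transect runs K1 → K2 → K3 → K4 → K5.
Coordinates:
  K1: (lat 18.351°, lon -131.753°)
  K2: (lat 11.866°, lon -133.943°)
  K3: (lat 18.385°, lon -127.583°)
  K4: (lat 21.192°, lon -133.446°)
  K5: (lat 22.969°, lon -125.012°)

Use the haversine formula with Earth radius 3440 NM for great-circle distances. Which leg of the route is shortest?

K3–K4

Leg distances:
K1→K2: 409.5 NM
K2→K3: 537.5 NM
K3→K4: 371.6 NM
K4→K5: 481.1 NM
The shortest leg is K3–K4 at 371.6 NM.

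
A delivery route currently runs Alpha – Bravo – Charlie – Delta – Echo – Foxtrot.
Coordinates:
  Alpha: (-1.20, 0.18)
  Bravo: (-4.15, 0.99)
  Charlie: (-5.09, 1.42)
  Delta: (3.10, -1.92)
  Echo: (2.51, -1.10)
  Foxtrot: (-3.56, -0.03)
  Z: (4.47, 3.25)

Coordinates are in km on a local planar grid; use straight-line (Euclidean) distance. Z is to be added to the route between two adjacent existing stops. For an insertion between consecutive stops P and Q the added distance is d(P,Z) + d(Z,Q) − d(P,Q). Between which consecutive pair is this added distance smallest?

between Charlie and Delta

Added distance for inserting Z between each consecutive pair:
Alpha–Bravo: 12.3 km
Bravo–Charlie: 17.6 km
Charlie–Delta: 6.2 km
Delta–Echo: 9.1 km
Echo–Foxtrot: 7.3 km
Smallest added distance is 6.2 km, inserting between Charlie and Delta.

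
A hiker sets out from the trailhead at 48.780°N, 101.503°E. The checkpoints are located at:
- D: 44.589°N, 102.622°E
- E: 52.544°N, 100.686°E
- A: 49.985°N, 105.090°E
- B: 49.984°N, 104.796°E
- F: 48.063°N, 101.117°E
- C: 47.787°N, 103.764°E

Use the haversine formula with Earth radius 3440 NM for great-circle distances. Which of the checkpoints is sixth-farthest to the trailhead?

F

Distance to each, sorted:
D: 255.8 NM
E: 228.1 NM
A: 157.7 NM
B: 147.6 NM
C: 108.2 NM
F: 45.7 NM
The sixth-farthest is F at 45.7 NM.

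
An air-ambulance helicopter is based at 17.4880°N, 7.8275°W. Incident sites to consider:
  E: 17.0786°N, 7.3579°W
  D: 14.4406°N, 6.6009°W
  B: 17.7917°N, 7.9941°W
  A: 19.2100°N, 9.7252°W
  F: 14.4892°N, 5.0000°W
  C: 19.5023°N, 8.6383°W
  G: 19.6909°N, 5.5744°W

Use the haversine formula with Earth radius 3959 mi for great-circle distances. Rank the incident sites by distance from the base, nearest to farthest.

B, E, C, A, G, D, F

Computing each great-circle distance from 17.4880°N, 7.8275°W:
B 17.7917°N, 7.9941°W: 23.7 mi
E 17.0786°N, 7.3579°W: 42.0 mi
C 19.5023°N, 8.6383°W: 149.0 mi
A 19.2100°N, 9.7252°W: 172.2 mi
G 19.6909°N, 5.5744°W: 212.0 mi
D 14.4406°N, 6.6009°W: 225.8 mi
F 14.4892°N, 5.0000°W: 279.6 mi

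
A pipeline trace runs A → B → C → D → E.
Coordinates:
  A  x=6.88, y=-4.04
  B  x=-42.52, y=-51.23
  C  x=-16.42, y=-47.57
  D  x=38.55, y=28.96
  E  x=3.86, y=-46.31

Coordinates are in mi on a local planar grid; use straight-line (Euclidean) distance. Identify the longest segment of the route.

Leg distances:
A→B: 68.3 mi
B→C: 26.4 mi
C→D: 94.2 mi
D→E: 82.9 mi
The longest leg is C–D at 94.2 mi.

C–D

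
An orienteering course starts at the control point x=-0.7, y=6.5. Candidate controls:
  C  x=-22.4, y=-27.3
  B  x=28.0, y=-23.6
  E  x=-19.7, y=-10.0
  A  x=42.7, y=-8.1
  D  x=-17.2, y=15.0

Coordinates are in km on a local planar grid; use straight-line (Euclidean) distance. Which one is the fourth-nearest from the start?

B

Distance to each, sorted:
D: 18.6 km
E: 25.2 km
C: 40.2 km
B: 41.6 km
A: 45.8 km
The fourth-nearest is B at 41.6 km.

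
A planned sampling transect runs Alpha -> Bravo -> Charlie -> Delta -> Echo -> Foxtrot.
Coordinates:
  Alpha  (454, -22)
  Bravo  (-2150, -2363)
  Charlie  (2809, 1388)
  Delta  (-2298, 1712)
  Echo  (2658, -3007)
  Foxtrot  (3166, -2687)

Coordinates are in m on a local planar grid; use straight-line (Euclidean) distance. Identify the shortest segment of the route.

Echo–Foxtrot

Leg distances:
Alpha→Bravo: 3501.6 m
Bravo→Charlie: 6217.9 m
Charlie→Delta: 5117.3 m
Delta→Echo: 6843.3 m
Echo→Foxtrot: 600.4 m
The shortest leg is Echo–Foxtrot at 600.4 m.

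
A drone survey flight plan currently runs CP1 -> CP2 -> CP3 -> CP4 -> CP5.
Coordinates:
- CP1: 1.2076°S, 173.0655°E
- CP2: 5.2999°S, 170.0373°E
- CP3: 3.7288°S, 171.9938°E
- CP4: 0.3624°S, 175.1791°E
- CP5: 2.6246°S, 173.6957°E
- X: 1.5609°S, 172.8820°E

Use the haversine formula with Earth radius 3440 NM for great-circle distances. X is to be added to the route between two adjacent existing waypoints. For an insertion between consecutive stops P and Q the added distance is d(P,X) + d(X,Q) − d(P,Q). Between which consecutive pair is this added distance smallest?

between CP1 and CP2

Added distance for inserting X between each consecutive pair:
CP1–CP2: 0.3 NM
CP2–CP3: 272.1 NM
CP3–CP4: 18.0 NM
CP4–CP5: 73.5 NM
Smallest added distance is 0.3 NM, inserting between CP1 and CP2.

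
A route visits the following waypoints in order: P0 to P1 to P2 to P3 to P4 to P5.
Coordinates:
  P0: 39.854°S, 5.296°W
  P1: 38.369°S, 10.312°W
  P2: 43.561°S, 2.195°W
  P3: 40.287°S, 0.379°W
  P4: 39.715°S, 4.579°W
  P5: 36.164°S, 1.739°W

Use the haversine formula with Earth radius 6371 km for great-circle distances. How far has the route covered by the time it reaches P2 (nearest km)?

Leg distances:
P0→P1: 463.1 km  (cumulative 463.1 km)
P1→P2: 892.4 km  (cumulative 1355.5 km)
Cumulative distance at P2 ≈ 1356 km.

1356 km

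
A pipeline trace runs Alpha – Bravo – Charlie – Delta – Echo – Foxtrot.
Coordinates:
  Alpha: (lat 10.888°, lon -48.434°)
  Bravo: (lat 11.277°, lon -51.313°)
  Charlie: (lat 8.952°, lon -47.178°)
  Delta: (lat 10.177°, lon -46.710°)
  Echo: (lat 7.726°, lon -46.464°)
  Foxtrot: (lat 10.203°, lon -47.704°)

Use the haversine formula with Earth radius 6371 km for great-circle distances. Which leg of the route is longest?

Bravo–Charlie

Leg distances:
Alpha→Bravo: 317.1 km
Bravo→Charlie: 521.2 km
Charlie→Delta: 145.6 km
Delta→Echo: 273.9 km
Echo→Foxtrot: 307.3 km
The longest leg is Bravo–Charlie at 521.2 km.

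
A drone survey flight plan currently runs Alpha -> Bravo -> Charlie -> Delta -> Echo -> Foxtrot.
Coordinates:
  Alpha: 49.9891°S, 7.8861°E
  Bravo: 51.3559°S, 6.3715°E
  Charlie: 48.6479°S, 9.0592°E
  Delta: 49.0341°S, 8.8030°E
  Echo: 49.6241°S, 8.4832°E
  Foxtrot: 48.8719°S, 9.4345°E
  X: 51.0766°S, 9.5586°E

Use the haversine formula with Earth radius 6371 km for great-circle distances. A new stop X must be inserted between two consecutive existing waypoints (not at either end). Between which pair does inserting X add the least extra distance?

between Bravo and Charlie

Added distance for inserting X between each consecutive pair:
Alpha–Bravo: 207.5 km
Bravo–Charlie: 139.4 km
Charlie–Delta: 459.0 km
Delta–Echo: 342.5 km
Echo–Foxtrot: 315.5 km
Smallest added distance is 139.4 km, inserting between Bravo and Charlie.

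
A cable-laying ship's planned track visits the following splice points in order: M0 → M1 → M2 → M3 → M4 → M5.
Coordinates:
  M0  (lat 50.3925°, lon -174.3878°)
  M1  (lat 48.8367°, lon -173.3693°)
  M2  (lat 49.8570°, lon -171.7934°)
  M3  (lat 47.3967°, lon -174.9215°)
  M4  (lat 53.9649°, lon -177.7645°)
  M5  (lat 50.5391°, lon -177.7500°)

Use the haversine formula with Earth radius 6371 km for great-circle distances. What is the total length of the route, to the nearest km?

1844 km

Leg distances:
M0→M1: 187.9 km  (cumulative 187.9 km)
M1→M2: 160.9 km  (cumulative 348.9 km)
M2→M3: 357.3 km  (cumulative 706.1 km)
M3→M4: 757.2 km  (cumulative 1463.3 km)
M4→M5: 380.9 km  (cumulative 1844.2 km)
Total route length ≈ 1844 km.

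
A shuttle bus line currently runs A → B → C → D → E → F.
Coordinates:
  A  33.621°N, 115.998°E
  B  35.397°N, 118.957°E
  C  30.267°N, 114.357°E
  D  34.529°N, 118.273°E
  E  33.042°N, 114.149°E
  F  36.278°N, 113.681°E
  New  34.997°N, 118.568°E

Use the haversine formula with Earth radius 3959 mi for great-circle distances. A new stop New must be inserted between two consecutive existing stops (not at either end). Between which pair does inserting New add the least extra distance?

Added distance for inserting New between each consecutive pair:
A–B: 1.7 mi
B–C: 0.0 mi
C–D: 72.2 mi
D–E: 65.1 mi
E–F: 350.0 mi
Smallest added distance is 0.0 mi, inserting between B and C.

between B and C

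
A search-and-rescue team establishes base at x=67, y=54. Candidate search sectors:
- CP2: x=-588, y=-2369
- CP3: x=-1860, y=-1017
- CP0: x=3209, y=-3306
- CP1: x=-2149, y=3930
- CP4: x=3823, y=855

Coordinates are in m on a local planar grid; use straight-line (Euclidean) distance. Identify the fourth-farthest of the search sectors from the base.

Distance to each, sorted:
CP0: 4600.2 m
CP1: 4464.8 m
CP4: 3840.5 m
CP2: 2510.0 m
CP3: 2204.6 m
The fourth-farthest is CP2 at 2510.0 m.

CP2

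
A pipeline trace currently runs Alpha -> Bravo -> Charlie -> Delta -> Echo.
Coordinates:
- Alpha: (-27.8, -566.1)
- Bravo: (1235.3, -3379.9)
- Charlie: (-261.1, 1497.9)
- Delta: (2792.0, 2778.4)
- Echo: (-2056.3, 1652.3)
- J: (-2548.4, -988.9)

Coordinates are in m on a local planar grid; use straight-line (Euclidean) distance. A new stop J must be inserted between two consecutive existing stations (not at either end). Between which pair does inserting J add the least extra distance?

Added distance for inserting J between each consecutive pair:
Alpha–Bravo: 3947.4 m
Bravo–Charlie: 2752.4 m
Charlie–Delta: 6603.5 m
Delta–Echo: 4244.8 m
Smallest added distance is 2752.4 m, inserting between Bravo and Charlie.

between Bravo and Charlie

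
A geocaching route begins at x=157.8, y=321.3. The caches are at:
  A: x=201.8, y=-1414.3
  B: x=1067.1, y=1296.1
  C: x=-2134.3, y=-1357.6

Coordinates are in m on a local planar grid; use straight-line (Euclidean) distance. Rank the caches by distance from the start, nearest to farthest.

Distance from the start at x=157.8, y=321.3 to each:
B x=1067.1, y=1296.1: 1333.1 m
A x=201.8, y=-1414.3: 1736.2 m
C x=-2134.3, y=-1357.6: 2841.2 m

B, A, C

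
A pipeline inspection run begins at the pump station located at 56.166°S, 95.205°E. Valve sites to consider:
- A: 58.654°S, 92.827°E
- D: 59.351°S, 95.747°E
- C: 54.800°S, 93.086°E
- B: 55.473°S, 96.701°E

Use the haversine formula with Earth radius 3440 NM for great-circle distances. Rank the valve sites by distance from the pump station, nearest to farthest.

Computing each great-circle distance from 56.166°S, 95.205°E:
B 55.473°S, 96.701°E: 65.4 NM
C 54.800°S, 93.086°E: 109.2 NM
A 58.654°S, 92.827°E: 168.0 NM
D 59.351°S, 95.747°E: 192.0 NM

B, C, A, D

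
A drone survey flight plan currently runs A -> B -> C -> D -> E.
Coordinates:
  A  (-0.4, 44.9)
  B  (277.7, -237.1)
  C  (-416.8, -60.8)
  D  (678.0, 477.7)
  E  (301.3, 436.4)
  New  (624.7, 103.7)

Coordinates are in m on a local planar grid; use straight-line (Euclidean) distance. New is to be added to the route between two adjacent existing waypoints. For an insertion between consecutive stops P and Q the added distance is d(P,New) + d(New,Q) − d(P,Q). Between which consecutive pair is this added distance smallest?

Added distance for inserting New between each consecutive pair:
A–B: 718.2 m
B–C: 824.3 m
C–D: 212.1 m
D–E: 462.8 m
Smallest added distance is 212.1 m, inserting between C and D.

between C and D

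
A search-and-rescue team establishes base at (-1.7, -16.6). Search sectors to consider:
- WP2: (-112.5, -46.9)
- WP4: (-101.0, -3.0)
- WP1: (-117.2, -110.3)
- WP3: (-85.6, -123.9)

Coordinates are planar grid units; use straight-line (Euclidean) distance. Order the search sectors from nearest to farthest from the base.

WP4, WP2, WP3, WP1

Distances from the base:
WP4 (-101.0, -3.0): 100.2
WP2 (-112.5, -46.9): 114.9
WP3 (-85.6, -123.9): 136.2
WP1 (-117.2, -110.3): 148.7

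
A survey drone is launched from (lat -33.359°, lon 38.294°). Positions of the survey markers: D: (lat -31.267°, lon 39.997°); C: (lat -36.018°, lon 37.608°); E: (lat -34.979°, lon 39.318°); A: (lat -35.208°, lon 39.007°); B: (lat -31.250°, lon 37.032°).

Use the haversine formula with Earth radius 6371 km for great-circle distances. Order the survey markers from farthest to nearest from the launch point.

Computing each great-circle distance from (lat -33.359°, lon 38.294°):
C (lat -36.018°, lon 37.608°): 302.2 km
D (lat -31.267°, lon 39.997°): 282.3 km
B (lat -31.250°, lon 37.032°): 262.8 km
A (lat -35.208°, lon 39.007°): 215.8 km
E (lat -34.979°, lon 39.318°): 203.3 km

C, D, B, A, E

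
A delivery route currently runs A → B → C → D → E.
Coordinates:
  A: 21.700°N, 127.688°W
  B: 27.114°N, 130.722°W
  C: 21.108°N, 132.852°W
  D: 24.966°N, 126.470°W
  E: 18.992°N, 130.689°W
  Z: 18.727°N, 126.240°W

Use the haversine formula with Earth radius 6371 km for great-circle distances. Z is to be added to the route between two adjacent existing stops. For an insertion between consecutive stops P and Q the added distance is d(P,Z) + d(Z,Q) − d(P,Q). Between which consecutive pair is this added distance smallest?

Added distance for inserting Z between each consecutive pair:
A–B: 726.8 km
B–C: 1077.4 km
C–D: 653.1 km
D–E: 369.3 km
Smallest added distance is 369.3 km, inserting between D and E.

between D and E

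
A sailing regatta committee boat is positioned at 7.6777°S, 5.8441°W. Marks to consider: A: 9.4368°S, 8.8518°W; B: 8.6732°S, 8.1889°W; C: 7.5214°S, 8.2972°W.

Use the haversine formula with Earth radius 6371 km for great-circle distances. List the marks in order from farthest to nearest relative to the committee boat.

Computing each great-circle distance from 7.6777°S, 5.8441°W:
A 9.4368°S, 8.8518°W: 384.2 km
B 8.6732°S, 8.1889°W: 280.8 km
C 7.5214°S, 8.2972°W: 270.9 km

A, B, C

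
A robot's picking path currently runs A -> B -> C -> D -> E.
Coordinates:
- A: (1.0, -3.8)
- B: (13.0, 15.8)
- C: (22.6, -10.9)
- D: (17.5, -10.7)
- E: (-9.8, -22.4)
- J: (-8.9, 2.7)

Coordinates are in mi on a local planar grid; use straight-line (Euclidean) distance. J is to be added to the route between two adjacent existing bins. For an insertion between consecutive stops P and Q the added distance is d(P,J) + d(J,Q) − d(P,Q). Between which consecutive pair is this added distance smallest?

between A and B

Added distance for inserting J between each consecutive pair:
A–B: 14.4 mi
B–C: 31.5 mi
C–D: 58.8 mi
D–E: 25.0 mi
Smallest added distance is 14.4 mi, inserting between A and B.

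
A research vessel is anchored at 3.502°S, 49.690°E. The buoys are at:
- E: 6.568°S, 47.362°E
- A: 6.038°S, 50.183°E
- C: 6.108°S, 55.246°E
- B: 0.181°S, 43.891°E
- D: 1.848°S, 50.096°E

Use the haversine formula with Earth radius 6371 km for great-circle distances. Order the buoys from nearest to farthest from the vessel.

D, A, E, C, B

Distance from the vessel at 3.502°S, 49.690°E to each:
D 1.848°S, 50.096°E: 189.4 km
A 6.038°S, 50.183°E: 287.2 km
E 6.568°S, 47.362°E: 427.4 km
C 6.108°S, 55.246°E: 680.4 km
B 0.181°S, 43.891°E: 742.7 km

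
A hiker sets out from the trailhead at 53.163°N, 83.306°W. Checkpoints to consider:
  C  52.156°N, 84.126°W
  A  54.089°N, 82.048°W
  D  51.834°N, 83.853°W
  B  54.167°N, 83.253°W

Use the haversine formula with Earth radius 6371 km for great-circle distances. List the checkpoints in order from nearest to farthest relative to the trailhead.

B, C, A, D

Distance from the trailhead at 53.163°N, 83.306°W to each:
B 54.167°N, 83.253°W: 111.7 km
C 52.156°N, 84.126°W: 124.9 km
A 54.089°N, 82.048°W: 132.2 km
D 51.834°N, 83.853°W: 152.3 km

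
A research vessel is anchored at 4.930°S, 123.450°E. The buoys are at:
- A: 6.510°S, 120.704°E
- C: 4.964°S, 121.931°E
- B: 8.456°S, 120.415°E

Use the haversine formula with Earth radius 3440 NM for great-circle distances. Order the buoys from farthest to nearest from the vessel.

Computing each great-circle distance from 4.930°S, 123.450°E:
B 8.456°S, 120.415°E: 278.5 NM
A 6.510°S, 120.704°E: 189.5 NM
C 4.964°S, 121.931°E: 90.9 NM

B, A, C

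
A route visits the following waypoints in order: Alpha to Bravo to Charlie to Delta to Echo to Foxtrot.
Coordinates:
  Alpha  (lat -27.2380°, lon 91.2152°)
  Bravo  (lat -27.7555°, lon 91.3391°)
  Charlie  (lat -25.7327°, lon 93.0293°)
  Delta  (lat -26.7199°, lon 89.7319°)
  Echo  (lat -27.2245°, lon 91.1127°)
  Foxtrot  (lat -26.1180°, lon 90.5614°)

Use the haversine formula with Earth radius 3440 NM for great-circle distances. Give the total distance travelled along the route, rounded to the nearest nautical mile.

Leg distances:
Alpha→Bravo: 31.8 NM  (cumulative 31.8 NM)
Bravo→Charlie: 151.5 NM  (cumulative 183.3 NM)
Charlie→Delta: 187.2 NM  (cumulative 370.5 NM)
Delta→Echo: 79.9 NM  (cumulative 450.4 NM)
Echo→Foxtrot: 72.7 NM  (cumulative 523.1 NM)
Total route length ≈ 523 NM.

523 NM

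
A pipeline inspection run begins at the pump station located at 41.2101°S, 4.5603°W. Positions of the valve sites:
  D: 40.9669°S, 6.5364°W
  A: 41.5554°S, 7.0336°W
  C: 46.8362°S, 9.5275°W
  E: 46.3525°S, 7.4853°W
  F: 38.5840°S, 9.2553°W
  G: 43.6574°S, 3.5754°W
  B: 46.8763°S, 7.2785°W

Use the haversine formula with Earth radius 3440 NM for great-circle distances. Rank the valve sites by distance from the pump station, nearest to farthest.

Distance from the pump station at 41.2101°S, 4.5603°W to each:
D 40.9669°S, 6.5364°W: 90.6 NM
A 41.5554°S, 7.0336°W: 113.3 NM
G 43.6574°S, 3.5754°W: 153.3 NM
F 38.5840°S, 9.2553°W: 267.6 NM
E 46.3525°S, 7.4853°W: 333.7 NM
B 46.8763°S, 7.2785°W: 359.8 NM
C 46.8362°S, 9.5275°W: 399.9 NM

D, A, G, F, E, B, C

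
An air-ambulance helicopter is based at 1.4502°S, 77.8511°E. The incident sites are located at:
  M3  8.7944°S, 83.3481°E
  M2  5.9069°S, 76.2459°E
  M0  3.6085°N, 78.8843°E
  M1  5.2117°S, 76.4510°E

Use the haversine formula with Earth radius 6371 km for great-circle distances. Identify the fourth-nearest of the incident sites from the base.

M3

Distance to each, sorted:
M1: 446.2 km
M2: 526.6 km
M0: 574.1 km
M3: 1018.3 km
The fourth-nearest is M3 at 1018.3 km.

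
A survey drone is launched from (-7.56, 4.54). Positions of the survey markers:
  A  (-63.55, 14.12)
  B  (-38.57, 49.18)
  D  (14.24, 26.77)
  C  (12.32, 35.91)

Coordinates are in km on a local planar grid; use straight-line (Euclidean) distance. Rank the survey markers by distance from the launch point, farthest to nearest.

Computing each straight-line distance from (-7.56, 4.54):
A (-63.55, 14.12): 56.8 km
B (-38.57, 49.18): 54.4 km
C (12.32, 35.91): 37.1 km
D (14.24, 26.77): 31.1 km

A, B, C, D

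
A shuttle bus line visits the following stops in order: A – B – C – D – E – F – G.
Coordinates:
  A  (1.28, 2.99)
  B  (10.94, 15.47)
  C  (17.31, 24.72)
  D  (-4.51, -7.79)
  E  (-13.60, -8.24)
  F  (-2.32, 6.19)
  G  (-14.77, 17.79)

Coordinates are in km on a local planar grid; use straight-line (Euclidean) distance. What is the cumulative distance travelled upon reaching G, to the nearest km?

111 km

Leg distances:
A→B: 15.8 km  (cumulative 15.8 km)
B→C: 11.2 km  (cumulative 27.0 km)
C→D: 39.2 km  (cumulative 66.2 km)
D→E: 9.1 km  (cumulative 75.3 km)
E→F: 18.3 km  (cumulative 93.6 km)
F→G: 17.0 km  (cumulative 110.6 km)
Cumulative distance at G ≈ 111 km.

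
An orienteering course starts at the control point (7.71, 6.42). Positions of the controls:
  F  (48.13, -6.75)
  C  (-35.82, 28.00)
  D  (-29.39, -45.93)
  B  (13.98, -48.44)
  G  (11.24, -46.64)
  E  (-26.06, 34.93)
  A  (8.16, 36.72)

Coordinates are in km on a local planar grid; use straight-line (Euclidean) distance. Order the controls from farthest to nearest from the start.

D, B, G, C, E, F, A

Distances from the start:
D (-29.39, -45.93): 64.2 km
B (13.98, -48.44): 55.2 km
G (11.24, -46.64): 53.2 km
C (-35.82, 28.00): 48.6 km
E (-26.06, 34.93): 44.2 km
F (48.13, -6.75): 42.5 km
A (8.16, 36.72): 30.3 km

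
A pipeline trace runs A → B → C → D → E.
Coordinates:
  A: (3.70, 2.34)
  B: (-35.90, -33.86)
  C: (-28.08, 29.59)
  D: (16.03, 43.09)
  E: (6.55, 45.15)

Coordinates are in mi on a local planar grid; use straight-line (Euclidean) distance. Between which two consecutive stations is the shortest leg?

D–E

Leg distances:
A→B: 53.7 mi
B→C: 63.9 mi
C→D: 46.1 mi
D→E: 9.7 mi
The shortest leg is D–E at 9.7 mi.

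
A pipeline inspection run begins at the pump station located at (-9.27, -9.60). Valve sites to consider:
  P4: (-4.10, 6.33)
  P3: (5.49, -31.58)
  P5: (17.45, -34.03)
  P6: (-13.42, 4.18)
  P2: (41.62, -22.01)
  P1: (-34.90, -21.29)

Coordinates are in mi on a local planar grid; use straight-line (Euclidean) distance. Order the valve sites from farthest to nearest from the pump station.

P2, P5, P1, P3, P4, P6

Distance from the pump station at (-9.27, -9.60) to each:
P2 (41.62, -22.01): 52.4 mi
P5 (17.45, -34.03): 36.2 mi
P1 (-34.90, -21.29): 28.2 mi
P3 (5.49, -31.58): 26.5 mi
P4 (-4.10, 6.33): 16.7 mi
P6 (-13.42, 4.18): 14.4 mi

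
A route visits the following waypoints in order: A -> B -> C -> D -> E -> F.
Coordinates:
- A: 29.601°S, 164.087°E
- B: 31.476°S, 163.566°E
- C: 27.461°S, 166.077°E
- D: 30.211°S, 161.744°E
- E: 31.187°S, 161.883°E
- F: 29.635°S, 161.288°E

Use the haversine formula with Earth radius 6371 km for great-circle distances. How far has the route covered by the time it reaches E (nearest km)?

Leg distances:
A→B: 214.4 km  (cumulative 214.4 km)
B→C: 508.3 km  (cumulative 722.7 km)
C→D: 521.1 km  (cumulative 1243.8 km)
D→E: 109.3 km  (cumulative 1353.1 km)
Cumulative distance at E ≈ 1353 km.

1353 km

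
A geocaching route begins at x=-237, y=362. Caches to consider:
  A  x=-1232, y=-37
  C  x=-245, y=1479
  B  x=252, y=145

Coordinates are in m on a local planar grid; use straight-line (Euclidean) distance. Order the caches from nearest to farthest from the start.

Distances from the start:
B x=252, y=145: 535.0 m
A x=-1232, y=-37: 1072.0 m
C x=-245, y=1479: 1117.0 m

B, A, C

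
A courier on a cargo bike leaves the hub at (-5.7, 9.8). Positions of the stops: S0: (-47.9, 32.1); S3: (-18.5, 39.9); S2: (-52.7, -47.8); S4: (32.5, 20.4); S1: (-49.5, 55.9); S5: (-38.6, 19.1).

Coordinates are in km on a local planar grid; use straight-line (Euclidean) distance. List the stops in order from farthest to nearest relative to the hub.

S2, S1, S0, S4, S5, S3

Distances from the hub:
S2 (-52.7, -47.8): 74.3 km
S1 (-49.5, 55.9): 63.6 km
S0 (-47.9, 32.1): 47.7 km
S4 (32.5, 20.4): 39.6 km
S5 (-38.6, 19.1): 34.2 km
S3 (-18.5, 39.9): 32.7 km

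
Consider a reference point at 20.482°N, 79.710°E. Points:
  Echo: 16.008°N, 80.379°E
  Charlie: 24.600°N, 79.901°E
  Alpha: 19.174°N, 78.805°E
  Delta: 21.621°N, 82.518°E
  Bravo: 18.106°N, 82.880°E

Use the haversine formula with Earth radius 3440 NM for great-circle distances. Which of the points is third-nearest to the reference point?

Bravo

Distance to each, sorted:
Alpha: 93.7 NM
Delta: 171.6 NM
Bravo: 229.4 NM
Charlie: 247.5 NM
Echo: 271.3 NM
The third-nearest is Bravo at 229.4 NM.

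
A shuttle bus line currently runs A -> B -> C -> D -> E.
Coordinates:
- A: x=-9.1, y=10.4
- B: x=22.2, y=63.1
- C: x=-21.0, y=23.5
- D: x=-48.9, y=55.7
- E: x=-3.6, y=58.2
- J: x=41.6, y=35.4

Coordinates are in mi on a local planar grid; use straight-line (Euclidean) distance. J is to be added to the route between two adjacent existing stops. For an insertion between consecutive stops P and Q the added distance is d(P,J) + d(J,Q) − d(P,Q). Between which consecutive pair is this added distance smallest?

between A and B

Added distance for inserting J between each consecutive pair:
A–B: 29.1 mi
B–C: 38.9 mi
C–D: 113.9 mi
D–E: 98.0 mi
Smallest added distance is 29.1 mi, inserting between A and B.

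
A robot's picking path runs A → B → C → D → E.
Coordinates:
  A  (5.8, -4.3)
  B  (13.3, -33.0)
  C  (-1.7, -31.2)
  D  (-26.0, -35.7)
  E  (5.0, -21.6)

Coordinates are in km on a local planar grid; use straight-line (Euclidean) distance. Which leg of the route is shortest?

Leg distances:
A→B: 29.7 km
B→C: 15.1 km
C→D: 24.7 km
D→E: 34.1 km
The shortest leg is B–C at 15.1 km.

B–C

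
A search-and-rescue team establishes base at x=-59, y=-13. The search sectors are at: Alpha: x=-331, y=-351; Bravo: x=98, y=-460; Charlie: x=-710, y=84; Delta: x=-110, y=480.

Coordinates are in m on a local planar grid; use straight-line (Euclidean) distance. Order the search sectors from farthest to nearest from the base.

Distances from the base:
Charlie x=-710, y=84: 658.2 m
Delta x=-110, y=480: 495.6 m
Bravo x=98, y=-460: 473.8 m
Alpha x=-331, y=-351: 433.9 m

Charlie, Delta, Bravo, Alpha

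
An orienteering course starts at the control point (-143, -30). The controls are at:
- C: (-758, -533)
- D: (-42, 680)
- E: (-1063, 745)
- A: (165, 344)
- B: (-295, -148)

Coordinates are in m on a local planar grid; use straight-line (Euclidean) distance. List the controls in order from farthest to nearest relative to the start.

E, C, D, A, B

Distance from the start at (-143, -30) to each:
E (-1063, 745): 1202.9 m
C (-758, -533): 794.5 m
D (-42, 680): 717.1 m
A (165, 344): 484.5 m
B (-295, -148): 192.4 m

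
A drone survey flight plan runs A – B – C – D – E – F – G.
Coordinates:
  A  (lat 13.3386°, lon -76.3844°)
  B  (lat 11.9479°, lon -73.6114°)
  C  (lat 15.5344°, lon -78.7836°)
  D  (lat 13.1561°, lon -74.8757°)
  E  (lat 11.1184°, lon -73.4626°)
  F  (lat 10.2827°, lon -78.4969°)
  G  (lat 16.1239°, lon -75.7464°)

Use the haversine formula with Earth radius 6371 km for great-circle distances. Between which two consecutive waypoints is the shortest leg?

Leg distances:
A→B: 338.3 km
B→C: 686.3 km
C→D: 497.1 km
D→E: 273.7 km
E→F: 557.8 km
F→G: 714.4 km
The shortest leg is D–E at 273.7 km.

D–E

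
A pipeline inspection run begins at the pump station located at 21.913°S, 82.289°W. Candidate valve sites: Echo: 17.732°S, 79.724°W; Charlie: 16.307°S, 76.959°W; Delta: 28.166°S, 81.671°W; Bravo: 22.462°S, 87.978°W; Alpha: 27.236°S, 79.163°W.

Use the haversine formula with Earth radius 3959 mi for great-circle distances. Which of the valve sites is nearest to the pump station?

Echo

Distances from the pump station (21.913°S, 82.289°W):
Echo: 333.5 mi
Bravo: 365.9 mi
Alpha: 416.9 mi
Delta: 433.8 mi
Charlie: 520.6 mi
The nearest is Echo at 333.5 mi.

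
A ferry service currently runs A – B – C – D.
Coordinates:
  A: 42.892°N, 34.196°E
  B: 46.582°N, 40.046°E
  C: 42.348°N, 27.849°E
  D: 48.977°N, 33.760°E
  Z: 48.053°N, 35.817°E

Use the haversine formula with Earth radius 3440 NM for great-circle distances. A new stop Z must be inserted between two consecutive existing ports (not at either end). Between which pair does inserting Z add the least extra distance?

between B and C

Added distance for inserting Z between each consecutive pair:
A–B: 177.2 NM
B–C: 93.2 NM
C–D: 110.3 NM
Smallest added distance is 93.2 NM, inserting between B and C.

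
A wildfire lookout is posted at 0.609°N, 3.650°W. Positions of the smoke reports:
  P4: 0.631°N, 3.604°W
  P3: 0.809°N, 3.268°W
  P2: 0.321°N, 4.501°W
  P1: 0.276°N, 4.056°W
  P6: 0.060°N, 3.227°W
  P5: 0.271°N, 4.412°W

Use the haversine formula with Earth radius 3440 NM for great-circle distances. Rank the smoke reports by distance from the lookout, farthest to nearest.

Distances from the lookout:
P2 0.321°N, 4.501°W: 53.9 NM
P5 0.271°N, 4.412°W: 50.0 NM
P6 0.060°N, 3.227°W: 41.6 NM
P1 0.276°N, 4.056°W: 31.5 NM
P3 0.809°N, 3.268°W: 25.9 NM
P4 0.631°N, 3.604°W: 3.1 NM

P2, P5, P6, P1, P3, P4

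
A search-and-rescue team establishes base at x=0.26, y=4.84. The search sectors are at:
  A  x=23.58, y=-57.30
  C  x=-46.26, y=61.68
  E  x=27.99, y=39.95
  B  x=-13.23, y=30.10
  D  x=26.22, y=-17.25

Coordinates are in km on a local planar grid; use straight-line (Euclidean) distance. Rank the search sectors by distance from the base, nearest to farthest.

Distances from the base:
B x=-13.23, y=30.10: 28.6 km
D x=26.22, y=-17.25: 34.1 km
E x=27.99, y=39.95: 44.7 km
A x=23.58, y=-57.30: 66.4 km
C x=-46.26, y=61.68: 73.4 km

B, D, E, A, C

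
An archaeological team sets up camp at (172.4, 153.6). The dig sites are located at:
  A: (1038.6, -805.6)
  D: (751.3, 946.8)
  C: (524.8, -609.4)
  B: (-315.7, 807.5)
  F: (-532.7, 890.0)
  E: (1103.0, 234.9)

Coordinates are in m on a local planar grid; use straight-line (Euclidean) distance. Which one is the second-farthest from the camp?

F

Distance to each, sorted:
A: 1292.4 m
F: 1019.5 m
D: 982.0 m
E: 934.1 m
C: 840.4 m
B: 816.0 m
The second-farthest is F at 1019.5 m.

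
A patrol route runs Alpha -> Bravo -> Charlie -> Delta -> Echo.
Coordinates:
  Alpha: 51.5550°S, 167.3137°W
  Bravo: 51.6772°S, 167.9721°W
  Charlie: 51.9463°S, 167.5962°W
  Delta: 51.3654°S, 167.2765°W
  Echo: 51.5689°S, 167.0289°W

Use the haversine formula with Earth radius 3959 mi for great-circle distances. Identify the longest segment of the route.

Charlie–Delta

Leg distances:
Alpha→Bravo: 29.5 mi
Bravo→Charlie: 24.6 mi
Charlie→Delta: 42.4 mi
Delta→Echo: 17.6 mi
The longest leg is Charlie–Delta at 42.4 mi.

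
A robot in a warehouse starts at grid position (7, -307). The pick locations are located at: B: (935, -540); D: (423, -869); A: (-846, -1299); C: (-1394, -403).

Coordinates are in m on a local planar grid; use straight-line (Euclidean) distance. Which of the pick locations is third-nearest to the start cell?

A

Distance to each, sorted:
D: 699.2 m
B: 956.8 m
A: 1308.3 m
C: 1404.3 m
The third-nearest is A at 1308.3 m.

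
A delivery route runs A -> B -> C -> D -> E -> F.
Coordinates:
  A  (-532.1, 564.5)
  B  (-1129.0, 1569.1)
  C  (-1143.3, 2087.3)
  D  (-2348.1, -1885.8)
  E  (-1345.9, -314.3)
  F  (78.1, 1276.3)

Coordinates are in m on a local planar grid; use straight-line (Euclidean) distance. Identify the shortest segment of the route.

Leg distances:
A→B: 1168.6 m
B→C: 518.4 m
C→D: 4151.8 m
D→E: 1863.9 m
E→F: 2134.9 m
The shortest leg is B–C at 518.4 m.

B–C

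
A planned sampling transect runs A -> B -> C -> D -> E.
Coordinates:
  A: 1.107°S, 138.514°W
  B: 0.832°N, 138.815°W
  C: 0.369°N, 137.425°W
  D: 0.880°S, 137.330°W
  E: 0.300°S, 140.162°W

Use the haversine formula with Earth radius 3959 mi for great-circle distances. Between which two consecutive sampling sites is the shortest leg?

C–D

Leg distances:
A→B: 135.6 mi
B→C: 101.2 mi
C→D: 86.6 mi
D→E: 199.7 mi
The shortest leg is C–D at 86.6 mi.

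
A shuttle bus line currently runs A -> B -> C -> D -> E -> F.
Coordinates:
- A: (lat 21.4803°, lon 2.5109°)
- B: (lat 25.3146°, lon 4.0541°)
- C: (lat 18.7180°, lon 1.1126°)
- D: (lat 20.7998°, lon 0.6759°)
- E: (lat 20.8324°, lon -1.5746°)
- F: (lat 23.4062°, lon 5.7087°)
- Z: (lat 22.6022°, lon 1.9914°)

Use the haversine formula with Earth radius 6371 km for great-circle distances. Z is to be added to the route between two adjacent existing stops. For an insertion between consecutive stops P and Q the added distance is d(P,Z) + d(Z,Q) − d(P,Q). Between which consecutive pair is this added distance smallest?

between E and F

Added distance for inserting Z between each consecutive pair:
A–B: 48.5 km
B–C: 15.1 km
C–D: 447.7 km
D–E: 425.8 km
E–F: 5.6 km
Smallest added distance is 5.6 km, inserting between E and F.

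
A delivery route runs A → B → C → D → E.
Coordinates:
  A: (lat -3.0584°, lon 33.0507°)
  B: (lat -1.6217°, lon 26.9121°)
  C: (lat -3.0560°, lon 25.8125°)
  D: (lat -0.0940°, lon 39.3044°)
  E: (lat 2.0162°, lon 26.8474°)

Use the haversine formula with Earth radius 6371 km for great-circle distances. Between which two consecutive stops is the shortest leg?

Leg distances:
A→B: 700.5 km
B→C: 200.9 km
C→D: 1535.2 km
D→E: 1404.6 km
The shortest leg is B–C at 200.9 km.

B–C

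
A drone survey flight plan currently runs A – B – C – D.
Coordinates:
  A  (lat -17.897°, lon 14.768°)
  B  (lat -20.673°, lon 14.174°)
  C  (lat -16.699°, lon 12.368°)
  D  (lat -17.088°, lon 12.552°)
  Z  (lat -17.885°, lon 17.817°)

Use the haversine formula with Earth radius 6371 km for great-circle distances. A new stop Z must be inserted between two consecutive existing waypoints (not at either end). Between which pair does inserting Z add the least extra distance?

between A and B

Added distance for inserting Z between each consecutive pair:
A–B: 499.9 km
B–C: 604.5 km
C–D: 1111.2 km
Smallest added distance is 499.9 km, inserting between A and B.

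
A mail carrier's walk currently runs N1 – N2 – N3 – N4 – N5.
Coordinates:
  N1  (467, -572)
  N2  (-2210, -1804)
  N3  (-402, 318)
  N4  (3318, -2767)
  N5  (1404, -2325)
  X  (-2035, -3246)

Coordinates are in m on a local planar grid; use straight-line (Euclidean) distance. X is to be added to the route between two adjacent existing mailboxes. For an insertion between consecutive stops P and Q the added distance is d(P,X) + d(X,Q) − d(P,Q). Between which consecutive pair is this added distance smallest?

between N1 and N2

Added distance for inserting X between each consecutive pair:
N1–N2: 2167.7 m
N2–N3: 2585.1 m
N3–N4: 4461.9 m
N4–N5: 6970.2 m
Smallest added distance is 2167.7 m, inserting between N1 and N2.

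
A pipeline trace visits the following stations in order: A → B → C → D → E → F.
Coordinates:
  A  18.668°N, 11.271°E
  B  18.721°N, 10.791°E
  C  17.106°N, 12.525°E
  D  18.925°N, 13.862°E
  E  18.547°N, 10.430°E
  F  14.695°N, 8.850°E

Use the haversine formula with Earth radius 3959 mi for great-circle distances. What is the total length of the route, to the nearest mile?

Leg distances:
A→B: 31.6 mi  (cumulative 31.6 mi)
B→C: 159.5 mi  (cumulative 191.2 mi)
C→D: 153.3 mi  (cumulative 344.5 mi)
D→E: 226.1 mi  (cumulative 570.6 mi)
E→F: 286.0 mi  (cumulative 856.6 mi)
Total route length ≈ 857 mi.

857 mi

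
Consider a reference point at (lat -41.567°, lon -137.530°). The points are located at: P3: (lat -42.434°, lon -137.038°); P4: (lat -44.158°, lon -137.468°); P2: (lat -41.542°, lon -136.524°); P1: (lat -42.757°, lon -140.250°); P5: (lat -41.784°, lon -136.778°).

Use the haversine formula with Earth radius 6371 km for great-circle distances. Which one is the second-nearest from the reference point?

P2

Distance to each, sorted:
P5: 67.0 km
P2: 83.8 km
P3: 104.6 km
P1: 260.3 km
P4: 288.2 km
The second-nearest is P2 at 83.8 km.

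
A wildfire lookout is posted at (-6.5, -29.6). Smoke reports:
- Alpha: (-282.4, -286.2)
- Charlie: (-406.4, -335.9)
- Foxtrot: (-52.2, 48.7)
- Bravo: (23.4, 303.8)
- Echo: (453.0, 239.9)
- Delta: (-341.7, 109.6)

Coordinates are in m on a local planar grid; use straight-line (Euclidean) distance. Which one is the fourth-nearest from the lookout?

Distances from the lookout ((-6.5, -29.6)):
Foxtrot: 90.7 m
Bravo: 334.7 m
Delta: 363.0 m
Alpha: 376.8 m
Charlie: 503.7 m
Echo: 532.7 m
The fourth-nearest is Alpha at 376.8 m.

Alpha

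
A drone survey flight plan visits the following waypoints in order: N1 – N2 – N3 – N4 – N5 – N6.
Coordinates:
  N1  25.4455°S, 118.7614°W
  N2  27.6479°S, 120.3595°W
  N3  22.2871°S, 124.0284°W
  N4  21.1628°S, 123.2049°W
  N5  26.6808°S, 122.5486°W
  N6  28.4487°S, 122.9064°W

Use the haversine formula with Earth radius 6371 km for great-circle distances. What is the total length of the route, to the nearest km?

1961 km

Leg distances:
N1→N2: 292.0 km  (cumulative 292.0 km)
N2→N3: 701.4 km  (cumulative 993.3 km)
N3→N4: 151.2 km  (cumulative 1144.5 km)
N4→N5: 617.2 km  (cumulative 1761.7 km)
N5→N6: 199.7 km  (cumulative 1961.5 km)
Total route length ≈ 1961 km.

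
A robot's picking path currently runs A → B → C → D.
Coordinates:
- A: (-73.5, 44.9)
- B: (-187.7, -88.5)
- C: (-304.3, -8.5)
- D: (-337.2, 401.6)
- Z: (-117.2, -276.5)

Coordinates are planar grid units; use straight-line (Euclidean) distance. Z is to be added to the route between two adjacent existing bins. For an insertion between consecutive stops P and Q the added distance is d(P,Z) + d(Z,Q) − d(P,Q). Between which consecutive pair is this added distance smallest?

between A and B

Added distance for inserting Z between each consecutive pair:
A–B: 349.5
B–C: 386.2
C–D: 628.3
Smallest added distance is 349.5, inserting between A and B.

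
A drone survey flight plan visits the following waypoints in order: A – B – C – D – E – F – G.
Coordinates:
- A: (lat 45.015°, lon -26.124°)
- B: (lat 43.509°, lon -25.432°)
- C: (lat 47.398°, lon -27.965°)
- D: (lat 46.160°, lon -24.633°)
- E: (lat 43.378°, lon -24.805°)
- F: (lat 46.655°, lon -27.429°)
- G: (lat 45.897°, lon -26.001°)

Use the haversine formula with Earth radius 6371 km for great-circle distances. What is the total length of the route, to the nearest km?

Leg distances:
A→B: 176.3 km  (cumulative 176.3 km)
B→C: 475.4 km  (cumulative 651.7 km)
C→D: 288.6 km  (cumulative 940.3 km)
D→E: 309.6 km  (cumulative 1249.9 km)
E→F: 418.7 km  (cumulative 1668.6 km)
F→G: 138.4 km  (cumulative 1807.0 km)
Total route length ≈ 1807 km.

1807 km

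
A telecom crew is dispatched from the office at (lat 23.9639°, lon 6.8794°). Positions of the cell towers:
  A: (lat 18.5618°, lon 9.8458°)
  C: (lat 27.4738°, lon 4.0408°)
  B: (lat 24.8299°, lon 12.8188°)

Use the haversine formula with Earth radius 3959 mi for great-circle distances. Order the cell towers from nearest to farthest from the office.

C, B, A

Computing each great-circle distance from (lat 23.9639°, lon 6.8794°):
C (lat 27.4738°, lon 4.0408°): 300.0 mi
B (lat 24.8299°, lon 12.8188°): 378.5 mi
A (lat 18.5618°, lon 9.8458°): 419.3 mi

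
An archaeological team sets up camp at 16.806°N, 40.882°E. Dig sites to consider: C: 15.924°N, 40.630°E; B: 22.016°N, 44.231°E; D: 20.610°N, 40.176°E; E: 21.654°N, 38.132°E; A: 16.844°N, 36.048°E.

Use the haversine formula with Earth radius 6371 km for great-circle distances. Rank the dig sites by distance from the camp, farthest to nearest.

B, E, A, D, C

Distances from the camp:
B 22.016°N, 44.231°E: 677.4 km
E 21.654°N, 38.132°E: 611.5 km
A 16.844°N, 36.048°E: 514.5 km
D 20.610°N, 40.176°E: 429.5 km
C 15.924°N, 40.630°E: 101.7 km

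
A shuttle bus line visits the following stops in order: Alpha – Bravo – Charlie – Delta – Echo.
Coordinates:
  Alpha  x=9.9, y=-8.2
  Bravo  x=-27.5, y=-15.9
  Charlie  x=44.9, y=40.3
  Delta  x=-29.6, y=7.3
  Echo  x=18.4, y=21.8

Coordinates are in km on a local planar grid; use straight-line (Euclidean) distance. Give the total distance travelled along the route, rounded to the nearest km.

261 km

Leg distances:
Alpha→Bravo: 38.2 km  (cumulative 38.2 km)
Bravo→Charlie: 91.7 km  (cumulative 129.8 km)
Charlie→Delta: 81.5 km  (cumulative 211.3 km)
Delta→Echo: 50.1 km  (cumulative 261.5 km)
Total route length ≈ 261 km.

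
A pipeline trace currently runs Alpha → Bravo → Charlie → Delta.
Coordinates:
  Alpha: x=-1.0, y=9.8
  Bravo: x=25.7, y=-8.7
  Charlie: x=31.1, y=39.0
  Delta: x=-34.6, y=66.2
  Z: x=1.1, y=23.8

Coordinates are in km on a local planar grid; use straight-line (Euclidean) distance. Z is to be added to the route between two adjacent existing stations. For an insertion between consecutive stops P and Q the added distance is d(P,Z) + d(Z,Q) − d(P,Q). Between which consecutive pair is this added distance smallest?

between Charlie and Delta

Added distance for inserting Z between each consecutive pair:
Alpha–Bravo: 22.4 km
Bravo–Charlie: 26.4 km
Charlie–Delta: 18.0 km
Smallest added distance is 18.0 km, inserting between Charlie and Delta.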